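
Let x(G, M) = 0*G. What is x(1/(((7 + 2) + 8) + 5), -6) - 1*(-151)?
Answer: 151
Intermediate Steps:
x(G, M) = 0
x(1/(((7 + 2) + 8) + 5), -6) - 1*(-151) = 0 - 1*(-151) = 0 + 151 = 151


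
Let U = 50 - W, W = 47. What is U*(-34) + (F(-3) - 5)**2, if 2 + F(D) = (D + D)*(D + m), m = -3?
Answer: 739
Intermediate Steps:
U = 3 (U = 50 - 1*47 = 50 - 47 = 3)
F(D) = -2 + 2*D*(-3 + D) (F(D) = -2 + (D + D)*(D - 3) = -2 + (2*D)*(-3 + D) = -2 + 2*D*(-3 + D))
U*(-34) + (F(-3) - 5)**2 = 3*(-34) + ((-2 - 6*(-3) + 2*(-3)**2) - 5)**2 = -102 + ((-2 + 18 + 2*9) - 5)**2 = -102 + ((-2 + 18 + 18) - 5)**2 = -102 + (34 - 5)**2 = -102 + 29**2 = -102 + 841 = 739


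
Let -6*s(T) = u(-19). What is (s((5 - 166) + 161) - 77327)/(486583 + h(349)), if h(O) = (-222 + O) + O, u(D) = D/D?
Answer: -463963/2922354 ≈ -0.15876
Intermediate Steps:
u(D) = 1
h(O) = -222 + 2*O
s(T) = -⅙ (s(T) = -⅙*1 = -⅙)
(s((5 - 166) + 161) - 77327)/(486583 + h(349)) = (-⅙ - 77327)/(486583 + (-222 + 2*349)) = -463963/(6*(486583 + (-222 + 698))) = -463963/(6*(486583 + 476)) = -463963/6/487059 = -463963/6*1/487059 = -463963/2922354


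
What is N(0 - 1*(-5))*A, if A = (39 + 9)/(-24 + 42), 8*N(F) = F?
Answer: 5/3 ≈ 1.6667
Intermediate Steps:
N(F) = F/8
A = 8/3 (A = 48/18 = 48*(1/18) = 8/3 ≈ 2.6667)
N(0 - 1*(-5))*A = ((0 - 1*(-5))/8)*(8/3) = ((0 + 5)/8)*(8/3) = ((1/8)*5)*(8/3) = (5/8)*(8/3) = 5/3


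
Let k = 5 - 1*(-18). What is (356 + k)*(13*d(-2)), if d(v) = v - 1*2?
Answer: -19708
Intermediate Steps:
k = 23 (k = 5 + 18 = 23)
d(v) = -2 + v (d(v) = v - 2 = -2 + v)
(356 + k)*(13*d(-2)) = (356 + 23)*(13*(-2 - 2)) = 379*(13*(-4)) = 379*(-52) = -19708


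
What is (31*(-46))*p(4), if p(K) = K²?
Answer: -22816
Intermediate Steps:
(31*(-46))*p(4) = (31*(-46))*4² = -1426*16 = -22816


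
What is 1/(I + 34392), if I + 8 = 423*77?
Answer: 1/66955 ≈ 1.4935e-5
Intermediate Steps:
I = 32563 (I = -8 + 423*77 = -8 + 32571 = 32563)
1/(I + 34392) = 1/(32563 + 34392) = 1/66955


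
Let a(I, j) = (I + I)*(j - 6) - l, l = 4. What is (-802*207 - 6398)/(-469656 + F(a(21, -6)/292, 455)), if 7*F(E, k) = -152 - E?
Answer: 12586076/34286455 ≈ 0.36709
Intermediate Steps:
a(I, j) = -4 + 2*I*(-6 + j) (a(I, j) = (I + I)*(j - 6) - 1*4 = (2*I)*(-6 + j) - 4 = 2*I*(-6 + j) - 4 = -4 + 2*I*(-6 + j))
F(E, k) = -152/7 - E/7 (F(E, k) = (-152 - E)/7 = -152/7 - E/7)
(-802*207 - 6398)/(-469656 + F(a(21, -6)/292, 455)) = (-802*207 - 6398)/(-469656 + (-152/7 - (-4 - 12*21 + 2*21*(-6))/(7*292))) = (-166014 - 6398)/(-469656 + (-152/7 - (-4 - 252 - 252)/(7*292))) = -172412/(-469656 + (-152/7 - (-508)/(7*292))) = -172412/(-469656 + (-152/7 - ⅐*(-127/73))) = -172412/(-469656 + (-152/7 + 127/511)) = -172412/(-469656 - 1567/73) = -172412/(-34286455/73) = -172412*(-73/34286455) = 12586076/34286455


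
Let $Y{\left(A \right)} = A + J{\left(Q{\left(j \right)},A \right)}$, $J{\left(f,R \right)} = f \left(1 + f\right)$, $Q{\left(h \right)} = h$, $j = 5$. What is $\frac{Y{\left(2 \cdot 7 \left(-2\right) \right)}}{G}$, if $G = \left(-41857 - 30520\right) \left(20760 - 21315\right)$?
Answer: $\frac{2}{40169235} \approx 4.9789 \cdot 10^{-8}$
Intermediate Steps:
$G = 40169235$ ($G = \left(-72377\right) \left(-555\right) = 40169235$)
$Y{\left(A \right)} = 30 + A$ ($Y{\left(A \right)} = A + 5 \left(1 + 5\right) = A + 5 \cdot 6 = A + 30 = 30 + A$)
$\frac{Y{\left(2 \cdot 7 \left(-2\right) \right)}}{G} = \frac{30 + 2 \cdot 7 \left(-2\right)}{40169235} = \left(30 + 14 \left(-2\right)\right) \frac{1}{40169235} = \left(30 - 28\right) \frac{1}{40169235} = 2 \cdot \frac{1}{40169235} = \frac{2}{40169235}$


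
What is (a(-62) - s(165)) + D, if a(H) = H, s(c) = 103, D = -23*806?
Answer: -18703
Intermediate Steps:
D = -18538
(a(-62) - s(165)) + D = (-62 - 1*103) - 18538 = (-62 - 103) - 18538 = -165 - 18538 = -18703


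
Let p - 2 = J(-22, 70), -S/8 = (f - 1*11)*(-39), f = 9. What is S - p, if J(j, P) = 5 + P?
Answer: -701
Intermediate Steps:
S = -624 (S = -8*(9 - 1*11)*(-39) = -8*(9 - 11)*(-39) = -(-16)*(-39) = -8*78 = -624)
p = 77 (p = 2 + (5 + 70) = 2 + 75 = 77)
S - p = -624 - 1*77 = -624 - 77 = -701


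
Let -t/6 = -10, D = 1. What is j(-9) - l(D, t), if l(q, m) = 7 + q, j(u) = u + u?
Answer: -26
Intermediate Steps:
t = 60 (t = -6*(-10) = 60)
j(u) = 2*u
j(-9) - l(D, t) = 2*(-9) - (7 + 1) = -18 - 1*8 = -18 - 8 = -26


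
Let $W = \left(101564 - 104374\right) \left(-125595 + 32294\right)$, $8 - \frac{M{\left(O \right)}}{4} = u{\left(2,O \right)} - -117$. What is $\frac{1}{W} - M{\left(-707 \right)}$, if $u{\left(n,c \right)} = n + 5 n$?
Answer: $\frac{126893092041}{262175810} \approx 484.0$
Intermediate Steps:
$u{\left(n,c \right)} = 6 n$
$M{\left(O \right)} = -484$ ($M{\left(O \right)} = 32 - 4 \left(6 \cdot 2 - -117\right) = 32 - 4 \left(12 + 117\right) = 32 - 516 = -484$)
$W = 262175810$ ($W = \left(-2810\right) \left(-93301\right) = 262175810$)
$\frac{1}{W} - M{\left(-707 \right)} = \frac{1}{262175810} - -484 = \frac{1}{262175810} + 484 = \frac{126893092041}{262175810}$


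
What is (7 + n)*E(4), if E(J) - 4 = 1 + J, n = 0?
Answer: 63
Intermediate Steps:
E(J) = 5 + J (E(J) = 4 + (1 + J) = 5 + J)
(7 + n)*E(4) = (7 + 0)*(5 + 4) = 7*9 = 63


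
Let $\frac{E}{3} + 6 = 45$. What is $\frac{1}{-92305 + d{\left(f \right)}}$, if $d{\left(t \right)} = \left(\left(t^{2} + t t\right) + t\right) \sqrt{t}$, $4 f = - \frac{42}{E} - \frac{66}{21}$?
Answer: $- \frac{27994225556579373}{2584006990114803403960} - \frac{730309671 i \sqrt{65247}}{2584006990114803403960} \approx -1.0834 \cdot 10^{-5} - 7.2193 \cdot 10^{-11} i$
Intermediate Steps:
$E = 117$ ($E = -18 + 3 \cdot 45 = -18 + 135 = 117$)
$f = - \frac{239}{273}$ ($f = \frac{- \frac{42}{117} - \frac{66}{21}}{4} = \frac{\left(-42\right) \frac{1}{117} - \frac{22}{7}}{4} = \frac{- \frac{14}{39} - \frac{22}{7}}{4} = \frac{1}{4} \left(- \frac{956}{273}\right) = - \frac{239}{273} \approx -0.87546$)
$d{\left(t \right)} = \sqrt{t} \left(t + 2 t^{2}\right)$ ($d{\left(t \right)} = \left(\left(t^{2} + t^{2}\right) + t\right) \sqrt{t} = \left(2 t^{2} + t\right) \sqrt{t} = \left(t + 2 t^{2}\right) \sqrt{t} = \sqrt{t} \left(t + 2 t^{2}\right)$)
$\frac{1}{-92305 + d{\left(f \right)}} = \frac{1}{-92305 + \left(- \frac{239}{273}\right)^{\frac{3}{2}} \left(1 + 2 \left(- \frac{239}{273}\right)\right)} = \frac{1}{-92305 + - \frac{239 i \sqrt{65247}}{74529} \left(1 - \frac{478}{273}\right)} = \frac{1}{-92305 + - \frac{239 i \sqrt{65247}}{74529} \left(- \frac{205}{273}\right)} = \frac{1}{-92305 + \frac{48995 i \sqrt{65247}}{20346417}}$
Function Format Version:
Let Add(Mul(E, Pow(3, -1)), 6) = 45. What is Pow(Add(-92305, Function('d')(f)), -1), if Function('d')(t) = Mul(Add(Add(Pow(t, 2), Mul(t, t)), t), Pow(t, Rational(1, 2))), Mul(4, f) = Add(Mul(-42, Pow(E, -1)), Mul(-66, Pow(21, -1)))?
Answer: Add(Rational(-27994225556579373, 2584006990114803403960), Mul(Rational(-730309671, 2584006990114803403960), I, Pow(65247, Rational(1, 2)))) ≈ Add(-1.0834e-5, Mul(-7.2193e-11, I))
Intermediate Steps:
E = 117 (E = Add(-18, Mul(3, 45)) = Add(-18, 135) = 117)
f = Rational(-239, 273) (f = Mul(Rational(1, 4), Add(Mul(-42, Pow(117, -1)), Mul(-66, Pow(21, -1)))) = Mul(Rational(1, 4), Add(Mul(-42, Rational(1, 117)), Mul(-66, Rational(1, 21)))) = Mul(Rational(1, 4), Add(Rational(-14, 39), Rational(-22, 7))) = Mul(Rational(1, 4), Rational(-956, 273)) = Rational(-239, 273) ≈ -0.87546)
Function('d')(t) = Mul(Pow(t, Rational(1, 2)), Add(t, Mul(2, Pow(t, 2)))) (Function('d')(t) = Mul(Add(Add(Pow(t, 2), Pow(t, 2)), t), Pow(t, Rational(1, 2))) = Mul(Add(Mul(2, Pow(t, 2)), t), Pow(t, Rational(1, 2))) = Mul(Add(t, Mul(2, Pow(t, 2))), Pow(t, Rational(1, 2))) = Mul(Pow(t, Rational(1, 2)), Add(t, Mul(2, Pow(t, 2)))))
Pow(Add(-92305, Function('d')(f)), -1) = Pow(Add(-92305, Mul(Pow(Rational(-239, 273), Rational(3, 2)), Add(1, Mul(2, Rational(-239, 273))))), -1) = Pow(Add(-92305, Mul(Mul(Rational(-239, 74529), I, Pow(65247, Rational(1, 2))), Add(1, Rational(-478, 273)))), -1) = Pow(Add(-92305, Mul(Mul(Rational(-239, 74529), I, Pow(65247, Rational(1, 2))), Rational(-205, 273))), -1) = Pow(Add(-92305, Mul(Rational(48995, 20346417), I, Pow(65247, Rational(1, 2)))), -1)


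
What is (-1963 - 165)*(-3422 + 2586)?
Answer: 1779008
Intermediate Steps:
(-1963 - 165)*(-3422 + 2586) = -2128*(-836) = 1779008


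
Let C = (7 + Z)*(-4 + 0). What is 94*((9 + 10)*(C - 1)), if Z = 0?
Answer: -51794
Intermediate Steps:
C = -28 (C = (7 + 0)*(-4 + 0) = 7*(-4) = -28)
94*((9 + 10)*(C - 1)) = 94*((9 + 10)*(-28 - 1)) = 94*(19*(-29)) = 94*(-551) = -51794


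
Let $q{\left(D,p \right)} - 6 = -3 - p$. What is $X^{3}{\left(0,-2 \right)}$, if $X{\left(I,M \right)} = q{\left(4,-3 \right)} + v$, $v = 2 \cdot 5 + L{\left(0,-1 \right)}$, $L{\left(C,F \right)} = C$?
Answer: $4096$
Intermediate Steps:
$q{\left(D,p \right)} = 3 - p$ ($q{\left(D,p \right)} = 6 - \left(3 + p\right) = 3 - p$)
$v = 10$ ($v = 2 \cdot 5 + 0 = 10 + 0 = 10$)
$X{\left(I,M \right)} = 16$ ($X{\left(I,M \right)} = \left(3 - -3\right) + 10 = \left(3 + 3\right) + 10 = 6 + 10 = 16$)
$X^{3}{\left(0,-2 \right)} = 16^{3} = 4096$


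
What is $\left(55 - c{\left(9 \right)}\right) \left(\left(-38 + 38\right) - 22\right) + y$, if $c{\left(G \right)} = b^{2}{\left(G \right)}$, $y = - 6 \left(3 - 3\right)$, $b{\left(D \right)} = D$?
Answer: $572$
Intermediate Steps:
$y = 0$ ($y = \left(-6\right) 0 = 0$)
$c{\left(G \right)} = G^{2}$
$\left(55 - c{\left(9 \right)}\right) \left(\left(-38 + 38\right) - 22\right) + y = \left(55 - 9^{2}\right) \left(\left(-38 + 38\right) - 22\right) + 0 = \left(55 - 81\right) \left(0 - 22\right) + 0 = \left(55 - 81\right) \left(-22\right) + 0 = \left(-26\right) \left(-22\right) + 0 = 572 + 0 = 572$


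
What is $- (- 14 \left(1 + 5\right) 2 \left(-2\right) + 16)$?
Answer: $-352$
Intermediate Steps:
$- (- 14 \left(1 + 5\right) 2 \left(-2\right) + 16) = - (- 14 \cdot 6 \left(-4\right) + 16) = - (\left(-14\right) \left(-24\right) + 16) = - (336 + 16) = \left(-1\right) 352 = -352$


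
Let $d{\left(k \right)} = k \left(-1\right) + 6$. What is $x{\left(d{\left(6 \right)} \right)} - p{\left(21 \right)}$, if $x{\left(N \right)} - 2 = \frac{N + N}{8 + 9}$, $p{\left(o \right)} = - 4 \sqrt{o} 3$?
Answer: $2 + 12 \sqrt{21} \approx 56.991$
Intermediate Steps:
$d{\left(k \right)} = 6 - k$ ($d{\left(k \right)} = - k + 6 = 6 - k$)
$p{\left(o \right)} = - 12 \sqrt{o}$
$x{\left(N \right)} = 2 + \frac{2 N}{17}$ ($x{\left(N \right)} = 2 + \frac{N + N}{8 + 9} = 2 + \frac{2 N}{17}$)
$x{\left(d{\left(6 \right)} \right)} - p{\left(21 \right)} = \left(2 + \frac{2 \left(6 - 6\right)}{17}\right) - - 12 \sqrt{21} = \left(2 + \frac{2 \left(6 - 6\right)}{17}\right) + 12 \sqrt{21} = \left(2 + \frac{2}{17} \cdot 0\right) + 12 \sqrt{21} = \left(2 + 0\right) + 12 \sqrt{21} = 2 + 12 \sqrt{21}$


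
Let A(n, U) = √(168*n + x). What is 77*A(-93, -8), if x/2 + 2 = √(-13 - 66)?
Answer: 77*√(-15628 + 2*I*√79) ≈ 5.4746 + 9625.9*I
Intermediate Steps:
x = -4 + 2*I*√79 (x = -4 + 2*√(-13 - 66) = -4 + 2*√(-79) = -4 + 2*(I*√79) = -4 + 2*I*√79 ≈ -4.0 + 17.776*I)
A(n, U) = √(-4 + 168*n + 2*I*√79) (A(n, U) = √(168*n + (-4 + 2*I*√79)) = √(-4 + 168*n + 2*I*√79))
77*A(-93, -8) = 77*√(-4 + 168*(-93) + 2*I*√79) = 77*√(-4 - 15624 + 2*I*√79) = 77*√(-15628 + 2*I*√79)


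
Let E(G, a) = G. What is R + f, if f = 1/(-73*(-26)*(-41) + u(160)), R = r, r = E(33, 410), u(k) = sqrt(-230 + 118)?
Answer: 99918041485/3027820618 - I*sqrt(7)/1513910309 ≈ 33.0 - 1.7476e-9*I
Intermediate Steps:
u(k) = 4*I*sqrt(7) (u(k) = sqrt(-112) = 4*I*sqrt(7))
r = 33
R = 33
f = 1/(-77818 + 4*I*sqrt(7)) (f = 1/(-73*(-26)*(-41) + 4*I*sqrt(7)) = 1/(1898*(-41) + 4*I*sqrt(7)) = 1/(-77818 + 4*I*sqrt(7)) ≈ -1.285e-5 - 1.7e-9*I)
R + f = 33 + (-38909/3027820618 - I*sqrt(7)/1513910309) = 99918041485/3027820618 - I*sqrt(7)/1513910309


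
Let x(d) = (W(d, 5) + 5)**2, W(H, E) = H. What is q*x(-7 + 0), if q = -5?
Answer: -20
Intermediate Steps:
x(d) = (5 + d)**2 (x(d) = (d + 5)**2 = (5 + d)**2)
q*x(-7 + 0) = -5*(5 + (-7 + 0))**2 = -5*(5 - 7)**2 = -5*(-2)**2 = -5*4 = -20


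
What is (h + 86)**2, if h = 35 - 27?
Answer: 8836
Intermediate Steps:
h = 8
(h + 86)**2 = (8 + 86)**2 = 94**2 = 8836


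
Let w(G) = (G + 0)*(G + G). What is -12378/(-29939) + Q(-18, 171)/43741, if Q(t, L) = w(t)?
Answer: 560826570/1309561799 ≈ 0.42826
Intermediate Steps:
w(G) = 2*G² (w(G) = G*(2*G) = 2*G²)
Q(t, L) = 2*t²
-12378/(-29939) + Q(-18, 171)/43741 = -12378/(-29939) + (2*(-18)²)/43741 = -12378*(-1/29939) + (2*324)*(1/43741) = 12378/29939 + 648*(1/43741) = 12378/29939 + 648/43741 = 560826570/1309561799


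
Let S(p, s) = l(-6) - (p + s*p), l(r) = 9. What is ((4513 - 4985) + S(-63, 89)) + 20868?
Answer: 26075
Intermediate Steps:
S(p, s) = 9 - p - p*s (S(p, s) = 9 - (p + s*p) = 9 - (p + p*s) = 9 + (-p - p*s) = 9 - p - p*s)
((4513 - 4985) + S(-63, 89)) + 20868 = ((4513 - 4985) + (9 - 1*(-63) - 1*(-63)*89)) + 20868 = (-472 + (9 + 63 + 5607)) + 20868 = (-472 + 5679) + 20868 = 5207 + 20868 = 26075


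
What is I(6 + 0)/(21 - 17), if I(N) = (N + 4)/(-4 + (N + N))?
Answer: 5/16 ≈ 0.31250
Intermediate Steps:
I(N) = (4 + N)/(-4 + 2*N)
I(6 + 0)/(21 - 17) = ((4 + (6 + 0))/(2*(-2 + (6 + 0))))/(21 - 17) = ((4 + 6)/(2*(-2 + 6)))/4 = ((1/2)*10/4)/4 = ((1/2)*(1/4)*10)/4 = (1/4)*(5/4) = 5/16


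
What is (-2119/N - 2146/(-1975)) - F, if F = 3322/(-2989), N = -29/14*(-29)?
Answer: -164214291846/4964654275 ≈ -33.077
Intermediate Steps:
N = 841/14 (N = -29*1/14*(-29) = -29/14*(-29) = 841/14 ≈ 60.071)
F = -3322/2989 (F = 3322*(-1/2989) = -3322/2989 ≈ -1.1114)
(-2119/N - 2146/(-1975)) - F = (-2119/841/14 - 2146/(-1975)) - 1*(-3322/2989) = (-2119*14/841 - 2146*(-1/1975)) + 3322/2989 = (-29666/841 + 2146/1975) + 3322/2989 = -56785564/1660975 + 3322/2989 = -164214291846/4964654275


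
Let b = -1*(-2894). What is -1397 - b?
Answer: -4291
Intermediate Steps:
b = 2894
-1397 - b = -1397 - 1*2894 = -1397 - 2894 = -4291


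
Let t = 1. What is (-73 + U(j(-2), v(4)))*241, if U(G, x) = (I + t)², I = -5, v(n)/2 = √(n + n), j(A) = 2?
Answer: -13737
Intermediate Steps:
v(n) = 2*√2*√n (v(n) = 2*√(n + n) = 2*√(2*n) = 2*(√2*√n) = 2*√2*√n)
U(G, x) = 16 (U(G, x) = (-5 + 1)² = (-4)² = 16)
(-73 + U(j(-2), v(4)))*241 = (-73 + 16)*241 = -57*241 = -13737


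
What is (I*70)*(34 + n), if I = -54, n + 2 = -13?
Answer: -71820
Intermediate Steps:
n = -15 (n = -2 - 13 = -15)
(I*70)*(34 + n) = (-54*70)*(34 - 15) = -3780*19 = -71820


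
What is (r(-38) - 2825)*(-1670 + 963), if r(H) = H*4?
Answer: 2104739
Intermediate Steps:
r(H) = 4*H
(r(-38) - 2825)*(-1670 + 963) = (4*(-38) - 2825)*(-1670 + 963) = (-152 - 2825)*(-707) = -2977*(-707) = 2104739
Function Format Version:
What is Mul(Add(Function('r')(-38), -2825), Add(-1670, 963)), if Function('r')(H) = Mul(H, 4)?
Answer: 2104739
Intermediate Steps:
Function('r')(H) = Mul(4, H)
Mul(Add(Function('r')(-38), -2825), Add(-1670, 963)) = Mul(Add(Mul(4, -38), -2825), Add(-1670, 963)) = Mul(Add(-152, -2825), -707) = Mul(-2977, -707) = 2104739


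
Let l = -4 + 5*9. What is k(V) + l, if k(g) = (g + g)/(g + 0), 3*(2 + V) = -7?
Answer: 43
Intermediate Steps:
V = -13/3 (V = -2 + (⅓)*(-7) = -2 - 7/3 = -13/3 ≈ -4.3333)
l = 41 (l = -4 + 45 = 41)
k(g) = 2 (k(g) = (2*g)/g = 2)
k(V) + l = 2 + 41 = 43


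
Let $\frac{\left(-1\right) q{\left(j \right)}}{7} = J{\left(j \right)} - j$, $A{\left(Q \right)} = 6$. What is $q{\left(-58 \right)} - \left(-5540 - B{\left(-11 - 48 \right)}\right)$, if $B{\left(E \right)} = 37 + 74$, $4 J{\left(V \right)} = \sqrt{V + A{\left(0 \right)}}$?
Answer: $5245 - \frac{7 i \sqrt{13}}{2} \approx 5245.0 - 12.619 i$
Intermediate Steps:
$J{\left(V \right)} = \frac{\sqrt{6 + V}}{4}$ ($J{\left(V \right)} = \frac{\sqrt{V + 6}}{4} = \frac{\sqrt{6 + V}}{4}$)
$B{\left(E \right)} = 111$
$q{\left(j \right)} = 7 j - \frac{7 \sqrt{6 + j}}{4}$ ($q{\left(j \right)} = - 7 \left(\frac{\sqrt{6 + j}}{4} - j\right) = - 7 \left(- j + \frac{\sqrt{6 + j}}{4}\right) = 7 j - \frac{7 \sqrt{6 + j}}{4}$)
$q{\left(-58 \right)} - \left(-5540 - B{\left(-11 - 48 \right)}\right) = \left(7 \left(-58\right) - \frac{7 \sqrt{6 - 58}}{4}\right) - \left(-5540 - 111\right) = \left(-406 - \frac{7 \sqrt{-52}}{4}\right) - \left(-5540 - 111\right) = \left(-406 - \frac{7 \cdot 2 i \sqrt{13}}{4}\right) - -5651 = \left(-406 - \frac{7 i \sqrt{13}}{2}\right) + 5651 = 5245 - \frac{7 i \sqrt{13}}{2}$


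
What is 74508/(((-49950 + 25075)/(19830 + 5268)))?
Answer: -1870001784/24875 ≈ -75176.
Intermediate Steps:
74508/(((-49950 + 25075)/(19830 + 5268))) = 74508/((-24875/25098)) = 74508/((-24875*1/25098)) = 74508/(-24875/25098) = 74508*(-25098/24875) = -1870001784/24875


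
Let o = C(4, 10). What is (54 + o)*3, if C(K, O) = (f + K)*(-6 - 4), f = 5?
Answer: -108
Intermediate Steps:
C(K, O) = -50 - 10*K (C(K, O) = (5 + K)*(-6 - 4) = (5 + K)*(-10) = -50 - 10*K)
o = -90 (o = -50 - 10*4 = -50 - 40 = -90)
(54 + o)*3 = (54 - 90)*3 = -36*3 = -108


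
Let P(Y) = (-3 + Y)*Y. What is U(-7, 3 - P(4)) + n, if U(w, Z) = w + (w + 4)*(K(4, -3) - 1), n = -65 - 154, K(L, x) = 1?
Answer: -226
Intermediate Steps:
P(Y) = Y*(-3 + Y)
n = -219
U(w, Z) = w (U(w, Z) = w + (w + 4)*(1 - 1) = w + (4 + w)*0 = w + 0 = w)
U(-7, 3 - P(4)) + n = -7 - 219 = -226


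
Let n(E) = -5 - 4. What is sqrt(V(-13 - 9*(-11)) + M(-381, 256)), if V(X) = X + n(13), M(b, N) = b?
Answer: 4*I*sqrt(19) ≈ 17.436*I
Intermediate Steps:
n(E) = -9
V(X) = -9 + X (V(X) = X - 9 = -9 + X)
sqrt(V(-13 - 9*(-11)) + M(-381, 256)) = sqrt((-9 + (-13 - 9*(-11))) - 381) = sqrt((-9 + (-13 + 99)) - 381) = sqrt((-9 + 86) - 381) = sqrt(77 - 381) = sqrt(-304) = 4*I*sqrt(19)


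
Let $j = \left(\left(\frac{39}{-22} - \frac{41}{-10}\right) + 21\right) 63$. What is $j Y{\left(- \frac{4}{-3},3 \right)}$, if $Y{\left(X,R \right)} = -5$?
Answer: $- \frac{80829}{11} \approx -7348.1$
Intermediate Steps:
$j = \frac{80829}{55}$ ($j = \left(\left(39 \left(- \frac{1}{22}\right) - - \frac{41}{10}\right) + 21\right) 63 = \left(\left(- \frac{39}{22} + \frac{41}{10}\right) + 21\right) 63 = \left(\frac{128}{55} + 21\right) 63 = \frac{1283}{55} \cdot 63 = \frac{80829}{55} \approx 1469.6$)
$j Y{\left(- \frac{4}{-3},3 \right)} = \frac{80829}{55} \left(-5\right) = - \frac{80829}{11}$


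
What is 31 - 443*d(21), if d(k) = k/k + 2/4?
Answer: -1267/2 ≈ -633.50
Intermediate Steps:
d(k) = 3/2 (d(k) = 1 + 2*(1/4) = 1 + 1/2 = 3/2)
31 - 443*d(21) = 31 - 443*3/2 = 31 - 1329/2 = -1267/2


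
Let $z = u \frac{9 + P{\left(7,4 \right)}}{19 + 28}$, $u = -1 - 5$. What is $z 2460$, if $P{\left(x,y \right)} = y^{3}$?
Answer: $- \frac{1077480}{47} \approx -22925.0$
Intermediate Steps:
$u = -6$
$z = - \frac{438}{47}$ ($z = - 6 \frac{9 + 4^{3}}{19 + 28} = - 6 \frac{9 + 64}{47} = - 6 \cdot 73 \cdot \frac{1}{47} = \left(-6\right) \frac{73}{47} = - \frac{438}{47} \approx -9.3192$)
$z 2460 = \left(- \frac{438}{47}\right) 2460 = - \frac{1077480}{47}$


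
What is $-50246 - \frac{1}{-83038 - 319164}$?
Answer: $- \frac{20209041691}{402202} \approx -50246.0$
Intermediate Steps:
$-50246 - \frac{1}{-83038 - 319164} = -50246 - \frac{1}{-402202} = -50246 - - \frac{1}{402202} = -50246 + \frac{1}{402202} = - \frac{20209041691}{402202}$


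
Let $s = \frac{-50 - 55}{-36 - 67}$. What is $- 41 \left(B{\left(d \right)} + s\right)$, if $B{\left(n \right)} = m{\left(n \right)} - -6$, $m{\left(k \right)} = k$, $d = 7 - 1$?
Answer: $- \frac{54981}{103} \approx -533.8$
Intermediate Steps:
$d = 6$ ($d = 7 - 1 = 6$)
$B{\left(n \right)} = 6 + n$ ($B{\left(n \right)} = n - -6 = n + 6 = 6 + n$)
$s = \frac{105}{103}$ ($s = - \frac{105}{-103} = \left(-105\right) \left(- \frac{1}{103}\right) = \frac{105}{103} \approx 1.0194$)
$- 41 \left(B{\left(d \right)} + s\right) = - 41 \left(\left(6 + 6\right) + \frac{105}{103}\right) = - 41 \left(12 + \frac{105}{103}\right) = \left(-41\right) \frac{1341}{103} = - \frac{54981}{103}$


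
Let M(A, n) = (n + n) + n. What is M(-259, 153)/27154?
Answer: 459/27154 ≈ 0.016904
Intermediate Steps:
M(A, n) = 3*n (M(A, n) = 2*n + n = 3*n)
M(-259, 153)/27154 = (3*153)/27154 = 459*(1/27154) = 459/27154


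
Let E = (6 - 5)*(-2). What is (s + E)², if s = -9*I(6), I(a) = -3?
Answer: 625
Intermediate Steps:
E = -2 (E = 1*(-2) = -2)
s = 27 (s = -9*(-3) = 27)
(s + E)² = (27 - 2)² = 25² = 625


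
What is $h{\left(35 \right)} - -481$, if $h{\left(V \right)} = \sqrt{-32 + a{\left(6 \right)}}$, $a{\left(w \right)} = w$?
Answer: $481 + i \sqrt{26} \approx 481.0 + 5.099 i$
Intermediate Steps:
$h{\left(V \right)} = i \sqrt{26}$ ($h{\left(V \right)} = \sqrt{-32 + 6} = \sqrt{-26} = i \sqrt{26}$)
$h{\left(35 \right)} - -481 = i \sqrt{26} - -481 = i \sqrt{26} + 481 = 481 + i \sqrt{26}$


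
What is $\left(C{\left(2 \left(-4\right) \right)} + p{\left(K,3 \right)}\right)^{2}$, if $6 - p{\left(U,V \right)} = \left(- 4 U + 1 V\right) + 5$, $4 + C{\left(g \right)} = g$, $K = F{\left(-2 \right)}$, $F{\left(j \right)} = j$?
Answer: $484$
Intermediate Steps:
$K = -2$
$C{\left(g \right)} = -4 + g$
$p{\left(U,V \right)} = 1 - V + 4 U$ ($p{\left(U,V \right)} = 6 - \left(\left(- 4 U + 1 V\right) + 5\right) = 6 - \left(\left(- 4 U + V\right) + 5\right) = 6 - \left(\left(V - 4 U\right) + 5\right) = 6 - \left(5 + V - 4 U\right) = 1 - V + 4 U$)
$\left(C{\left(2 \left(-4\right) \right)} + p{\left(K,3 \right)}\right)^{2} = \left(\left(-4 + 2 \left(-4\right)\right) + \left(1 - 3 + 4 \left(-2\right)\right)\right)^{2} = \left(\left(-4 - 8\right) - 10\right)^{2} = \left(-12 - 10\right)^{2} = \left(-22\right)^{2} = 484$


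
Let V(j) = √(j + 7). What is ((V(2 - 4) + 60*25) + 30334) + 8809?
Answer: 40643 + √5 ≈ 40645.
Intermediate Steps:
V(j) = √(7 + j)
((V(2 - 4) + 60*25) + 30334) + 8809 = ((√(7 + (2 - 4)) + 60*25) + 30334) + 8809 = ((√(7 - 2) + 1500) + 30334) + 8809 = ((√5 + 1500) + 30334) + 8809 = ((1500 + √5) + 30334) + 8809 = (31834 + √5) + 8809 = 40643 + √5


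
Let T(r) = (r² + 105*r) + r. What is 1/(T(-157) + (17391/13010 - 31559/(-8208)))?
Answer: 2810160/22515512381 ≈ 0.00012481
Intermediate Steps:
T(r) = r² + 106*r
1/(T(-157) + (17391/13010 - 31559/(-8208))) = 1/(-157*(106 - 157) + (17391/13010 - 31559/(-8208))) = 1/(-157*(-51) + (17391*(1/13010) - 31559*(-1/8208))) = 1/(8007 + (17391/13010 + 1661/432)) = 1/(8007 + 14561261/2810160) = 1/(22515512381/2810160) = 2810160/22515512381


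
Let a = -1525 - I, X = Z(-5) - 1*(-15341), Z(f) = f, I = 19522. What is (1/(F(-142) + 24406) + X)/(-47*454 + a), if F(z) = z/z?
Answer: -374305753/1034490695 ≈ -0.36183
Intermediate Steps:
F(z) = 1
X = 15336 (X = -5 - 1*(-15341) = -5 + 15341 = 15336)
a = -21047 (a = -1525 - 1*19522 = -1525 - 19522 = -21047)
(1/(F(-142) + 24406) + X)/(-47*454 + a) = (1/(1 + 24406) + 15336)/(-47*454 - 21047) = (1/24407 + 15336)/(-21338 - 21047) = (1/24407 + 15336)/(-42385) = (374305753/24407)*(-1/42385) = -374305753/1034490695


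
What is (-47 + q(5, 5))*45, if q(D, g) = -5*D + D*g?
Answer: -2115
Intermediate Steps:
(-47 + q(5, 5))*45 = (-47 + 5*(-5 + 5))*45 = (-47 + 5*0)*45 = (-47 + 0)*45 = -47*45 = -2115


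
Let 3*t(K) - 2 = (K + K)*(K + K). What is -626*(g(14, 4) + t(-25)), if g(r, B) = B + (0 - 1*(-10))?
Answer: -530848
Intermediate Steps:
g(r, B) = 10 + B (g(r, B) = B + (0 + 10) = B + 10 = 10 + B)
t(K) = ⅔ + 4*K²/3 (t(K) = ⅔ + ((K + K)*(K + K))/3 = ⅔ + ((2*K)*(2*K))/3 = ⅔ + (4*K²)/3 = ⅔ + 4*K²/3)
-626*(g(14, 4) + t(-25)) = -626*((10 + 4) + (⅔ + (4/3)*(-25)²)) = -626*(14 + (⅔ + (4/3)*625)) = -626*(14 + (⅔ + 2500/3)) = -626*(14 + 834) = -626*848 = -530848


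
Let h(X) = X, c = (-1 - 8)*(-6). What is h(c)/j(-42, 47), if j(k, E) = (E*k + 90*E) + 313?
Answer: 54/2569 ≈ 0.021020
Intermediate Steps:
c = 54 (c = -9*(-6) = 54)
j(k, E) = 313 + 90*E + E*k (j(k, E) = (90*E + E*k) + 313 = 313 + 90*E + E*k)
h(c)/j(-42, 47) = 54/(313 + 90*47 + 47*(-42)) = 54/(313 + 4230 - 1974) = 54/2569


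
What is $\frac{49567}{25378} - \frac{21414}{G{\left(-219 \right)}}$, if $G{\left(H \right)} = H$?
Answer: $\frac{184766555}{1852594} \approx 99.734$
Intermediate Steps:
$\frac{49567}{25378} - \frac{21414}{G{\left(-219 \right)}} = \frac{49567}{25378} - \frac{21414}{-219} = 49567 \cdot \frac{1}{25378} - - \frac{7138}{73} = \frac{49567}{25378} + \frac{7138}{73} = \frac{184766555}{1852594}$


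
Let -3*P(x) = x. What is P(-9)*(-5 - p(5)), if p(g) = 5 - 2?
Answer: -24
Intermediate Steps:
P(x) = -x/3
p(g) = 3
P(-9)*(-5 - p(5)) = (-⅓*(-9))*(-5 - 1*3) = 3*(-5 - 3) = 3*(-8) = -24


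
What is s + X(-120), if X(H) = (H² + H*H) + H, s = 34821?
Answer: 63501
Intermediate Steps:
X(H) = H + 2*H² (X(H) = (H² + H²) + H = 2*H² + H = H + 2*H²)
s + X(-120) = 34821 - 120*(1 + 2*(-120)) = 34821 - 120*(1 - 240) = 34821 - 120*(-239) = 34821 + 28680 = 63501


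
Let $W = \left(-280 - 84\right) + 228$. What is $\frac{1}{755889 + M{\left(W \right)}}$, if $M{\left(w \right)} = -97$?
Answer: $\frac{1}{755792} \approx 1.3231 \cdot 10^{-6}$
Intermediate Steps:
$W = -136$ ($W = -364 + 228 = -136$)
$\frac{1}{755889 + M{\left(W \right)}} = \frac{1}{755889 - 97} = \frac{1}{755792}$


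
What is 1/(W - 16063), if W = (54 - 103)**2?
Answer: -1/13662 ≈ -7.3196e-5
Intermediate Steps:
W = 2401 (W = (-49)**2 = 2401)
1/(W - 16063) = 1/(2401 - 16063) = 1/(-13662) = -1/13662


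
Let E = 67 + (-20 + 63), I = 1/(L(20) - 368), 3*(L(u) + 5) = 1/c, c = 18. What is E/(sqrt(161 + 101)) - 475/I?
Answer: 9566975/54 + 55*sqrt(262)/131 ≈ 1.7717e+5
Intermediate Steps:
L(u) = -269/54 (L(u) = -5 + (1/3)/18 = -5 + (1/3)*(1/18) = -5 + 1/54 = -269/54)
I = -54/20141 (I = 1/(-269/54 - 368) = 1/(-20141/54) = -54/20141 ≈ -0.0026811)
E = 110 (E = 67 + 43 = 110)
E/(sqrt(161 + 101)) - 475/I = 110/(sqrt(161 + 101)) - 475/(-54/20141) = 110/(sqrt(262)) - 475*(-20141/54) = 110*(sqrt(262)/262) + 9566975/54 = 55*sqrt(262)/131 + 9566975/54 = 9566975/54 + 55*sqrt(262)/131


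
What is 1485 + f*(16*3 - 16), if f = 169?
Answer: 6893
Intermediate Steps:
1485 + f*(16*3 - 16) = 1485 + 169*(16*3 - 16) = 1485 + 169*(48 - 16) = 1485 + 169*32 = 1485 + 5408 = 6893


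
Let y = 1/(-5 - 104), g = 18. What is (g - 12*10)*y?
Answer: 102/109 ≈ 0.93578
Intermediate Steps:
y = -1/109 (y = 1/(-109) = -1/109 ≈ -0.0091743)
(g - 12*10)*y = (18 - 12*10)*(-1/109) = (18 - 120)*(-1/109) = -102*(-1/109) = 102/109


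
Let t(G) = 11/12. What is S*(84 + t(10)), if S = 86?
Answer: 43817/6 ≈ 7302.8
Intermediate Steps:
t(G) = 11/12 (t(G) = 11*(1/12) = 11/12)
S*(84 + t(10)) = 86*(84 + 11/12) = 86*(1019/12) = 43817/6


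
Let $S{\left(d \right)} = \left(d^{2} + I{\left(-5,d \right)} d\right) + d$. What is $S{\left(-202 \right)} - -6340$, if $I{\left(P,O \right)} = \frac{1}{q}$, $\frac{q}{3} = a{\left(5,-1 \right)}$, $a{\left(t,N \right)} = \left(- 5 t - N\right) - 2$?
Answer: $\frac{1830839}{39} \approx 46945.0$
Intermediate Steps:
$a{\left(t,N \right)} = -2 - N - 5 t$ ($a{\left(t,N \right)} = \left(- N - 5 t\right) - 2 = -2 - N - 5 t$)
$q = -78$ ($q = 3 \left(-2 - -1 - 25\right) = 3 \left(-2 + 1 - 25\right) = 3 \left(-26\right) = -78$)
$I{\left(P,O \right)} = - \frac{1}{78}$ ($I{\left(P,O \right)} = \frac{1}{-78} = - \frac{1}{78}$)
$S{\left(d \right)} = d^{2} + \frac{77 d}{78}$ ($S{\left(d \right)} = \left(d^{2} - \frac{d}{78}\right) + d = d^{2} + \frac{77 d}{78}$)
$S{\left(-202 \right)} - -6340 = \frac{1}{78} \left(-202\right) \left(77 + 78 \left(-202\right)\right) - -6340 = \frac{1}{78} \left(-202\right) \left(77 - 15756\right) + 6340 = \frac{1}{78} \left(-202\right) \left(-15679\right) + 6340 = \frac{1583579}{39} + 6340 = \frac{1830839}{39}$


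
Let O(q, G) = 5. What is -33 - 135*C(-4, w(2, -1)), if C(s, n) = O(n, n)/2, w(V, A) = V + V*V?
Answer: -741/2 ≈ -370.50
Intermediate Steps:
w(V, A) = V + V²
C(s, n) = 5/2
-33 - 135*C(-4, w(2, -1)) = -33 - 135*5/2 = -33 - 675/2 = -741/2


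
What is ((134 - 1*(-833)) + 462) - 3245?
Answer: -1816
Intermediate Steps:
((134 - 1*(-833)) + 462) - 3245 = ((134 + 833) + 462) - 3245 = (967 + 462) - 3245 = 1429 - 3245 = -1816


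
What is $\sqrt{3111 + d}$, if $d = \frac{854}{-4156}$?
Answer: $\frac{\sqrt{13432672018}}{2078} \approx 55.774$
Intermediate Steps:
$d = - \frac{427}{2078}$ ($d = 854 \left(- \frac{1}{4156}\right) = - \frac{427}{2078} \approx -0.20549$)
$\sqrt{3111 + d} = \sqrt{3111 - \frac{427}{2078}} = \sqrt{\frac{6464231}{2078}} = \frac{\sqrt{13432672018}}{2078}$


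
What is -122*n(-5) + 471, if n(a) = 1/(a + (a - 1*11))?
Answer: 10013/21 ≈ 476.81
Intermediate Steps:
n(a) = 1/(-11 + 2*a) (n(a) = 1/(a + (a - 11)) = 1/(a + (-11 + a)) = 1/(-11 + 2*a))
-122*n(-5) + 471 = -122/(-11 + 2*(-5)) + 471 = -122/(-11 - 10) + 471 = -122/(-21) + 471 = -122*(-1/21) + 471 = 122/21 + 471 = 10013/21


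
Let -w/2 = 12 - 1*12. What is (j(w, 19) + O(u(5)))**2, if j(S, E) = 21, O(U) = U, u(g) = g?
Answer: 676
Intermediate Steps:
w = 0 (w = -2*(12 - 1*12) = -2*(12 - 12) = -2*0 = 0)
(j(w, 19) + O(u(5)))**2 = (21 + 5)**2 = 26**2 = 676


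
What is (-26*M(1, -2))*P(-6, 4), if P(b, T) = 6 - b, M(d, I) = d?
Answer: -312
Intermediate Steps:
(-26*M(1, -2))*P(-6, 4) = (-26*1)*(6 - 1*(-6)) = -26*(6 + 6) = -26*12 = -312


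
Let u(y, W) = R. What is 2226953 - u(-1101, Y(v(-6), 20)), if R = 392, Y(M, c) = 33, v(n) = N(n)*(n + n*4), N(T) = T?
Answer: 2226561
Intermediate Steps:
v(n) = 5*n² (v(n) = n*(n + n*4) = n*(n + 4*n) = n*(5*n) = 5*n²)
u(y, W) = 392
2226953 - u(-1101, Y(v(-6), 20)) = 2226953 - 1*392 = 2226953 - 392 = 2226561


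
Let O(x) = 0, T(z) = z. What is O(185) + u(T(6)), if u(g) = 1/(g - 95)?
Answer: -1/89 ≈ -0.011236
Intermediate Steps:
u(g) = 1/(-95 + g)
O(185) + u(T(6)) = 0 + 1/(-95 + 6) = 0 + 1/(-89) = 0 - 1/89 = -1/89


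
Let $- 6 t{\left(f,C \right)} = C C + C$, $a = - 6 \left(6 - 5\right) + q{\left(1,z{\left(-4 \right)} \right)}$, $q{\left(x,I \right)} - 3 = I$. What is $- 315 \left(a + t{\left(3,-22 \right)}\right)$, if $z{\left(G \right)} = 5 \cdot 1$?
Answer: $23625$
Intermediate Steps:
$z{\left(G \right)} = 5$
$q{\left(x,I \right)} = 3 + I$
$a = 2$ ($a = - 6 \left(6 - 5\right) + \left(3 + 5\right) = - 6 \left(6 - 5\right) + 8 = \left(-6\right) 1 + 8 = -6 + 8 = 2$)
$t{\left(f,C \right)} = - \frac{C}{6} - \frac{C^{2}}{6}$ ($t{\left(f,C \right)} = - \frac{C C + C}{6} = - \frac{C^{2} + C}{6} = - \frac{C + C^{2}}{6} = - \frac{C}{6} - \frac{C^{2}}{6}$)
$- 315 \left(a + t{\left(3,-22 \right)}\right) = - 315 \left(2 - - \frac{11 \left(1 - 22\right)}{3}\right) = - 315 \left(2 - \left(- \frac{11}{3}\right) \left(-21\right)\right) = - 315 \left(2 - 77\right) = \left(-315\right) \left(-75\right) = 23625$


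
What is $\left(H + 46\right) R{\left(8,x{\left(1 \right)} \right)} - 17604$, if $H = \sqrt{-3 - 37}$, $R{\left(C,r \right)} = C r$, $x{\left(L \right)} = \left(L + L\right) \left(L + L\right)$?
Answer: $-16132 + 64 i \sqrt{10} \approx -16132.0 + 202.39 i$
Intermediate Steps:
$x{\left(L \right)} = 4 L^{2}$ ($x{\left(L \right)} = 2 L 2 L = 4 L^{2}$)
$H = 2 i \sqrt{10}$ ($H = \sqrt{-40} = 2 i \sqrt{10} \approx 6.3246 i$)
$\left(H + 46\right) R{\left(8,x{\left(1 \right)} \right)} - 17604 = \left(2 i \sqrt{10} + 46\right) 8 \cdot 4 \cdot 1^{2} - 17604 = \left(46 + 2 i \sqrt{10}\right) 8 \cdot 4 \cdot 1 - 17604 = \left(46 + 2 i \sqrt{10}\right) 8 \cdot 4 - 17604 = \left(46 + 2 i \sqrt{10}\right) 32 - 17604 = \left(1472 + 64 i \sqrt{10}\right) - 17604 = -16132 + 64 i \sqrt{10}$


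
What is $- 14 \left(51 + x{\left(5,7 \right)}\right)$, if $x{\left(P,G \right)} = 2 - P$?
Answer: $-672$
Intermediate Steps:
$- 14 \left(51 + x{\left(5,7 \right)}\right) = - 14 \left(51 + \left(2 - 5\right)\right) = - 14 \left(51 - 3\right) = \left(-14\right) 48 = -672$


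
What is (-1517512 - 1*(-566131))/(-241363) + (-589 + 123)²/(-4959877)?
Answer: 4666319316509/1197130792351 ≈ 3.8979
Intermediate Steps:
(-1517512 - 1*(-566131))/(-241363) + (-589 + 123)²/(-4959877) = (-1517512 + 566131)*(-1/241363) + (-466)²*(-1/4959877) = -951381*(-1/241363) + 217156*(-1/4959877) = 951381/241363 - 217156/4959877 = 4666319316509/1197130792351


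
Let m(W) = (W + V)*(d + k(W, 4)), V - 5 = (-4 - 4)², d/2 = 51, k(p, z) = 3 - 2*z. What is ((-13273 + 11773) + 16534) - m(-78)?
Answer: 15907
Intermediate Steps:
d = 102 (d = 2*51 = 102)
V = 69 (V = 5 + (-4 - 4)² = 5 + (-8)² = 5 + 64 = 69)
m(W) = 6693 + 97*W (m(W) = (W + 69)*(102 + (3 - 2*4)) = (69 + W)*(102 + (3 - 8)) = (69 + W)*(102 - 5) = (69 + W)*97 = 6693 + 97*W)
((-13273 + 11773) + 16534) - m(-78) = ((-13273 + 11773) + 16534) - (6693 + 97*(-78)) = (-1500 + 16534) - (6693 - 7566) = 15034 - 1*(-873) = 15034 + 873 = 15907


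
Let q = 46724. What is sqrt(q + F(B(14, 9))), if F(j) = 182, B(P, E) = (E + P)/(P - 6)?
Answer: sqrt(46906) ≈ 216.58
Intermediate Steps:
B(P, E) = (E + P)/(-6 + P)
sqrt(q + F(B(14, 9))) = sqrt(46724 + 182) = sqrt(46906)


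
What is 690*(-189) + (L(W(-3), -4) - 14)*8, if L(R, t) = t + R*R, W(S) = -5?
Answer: -130354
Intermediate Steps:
L(R, t) = t + R**2
690*(-189) + (L(W(-3), -4) - 14)*8 = 690*(-189) + ((-4 + (-5)**2) - 14)*8 = -130410 + ((-4 + 25) - 14)*8 = -130410 + (21 - 14)*8 = -130410 + 7*8 = -130410 + 56 = -130354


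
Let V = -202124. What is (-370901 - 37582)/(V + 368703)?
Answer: -408483/166579 ≈ -2.4522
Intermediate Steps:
(-370901 - 37582)/(V + 368703) = (-370901 - 37582)/(-202124 + 368703) = -408483/166579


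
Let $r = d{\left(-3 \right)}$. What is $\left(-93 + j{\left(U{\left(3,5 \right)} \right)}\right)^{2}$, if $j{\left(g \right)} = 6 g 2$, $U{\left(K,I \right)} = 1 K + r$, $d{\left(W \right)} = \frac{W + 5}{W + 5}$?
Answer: $2025$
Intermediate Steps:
$d{\left(W \right)} = 1$ ($d{\left(W \right)} = \frac{5 + W}{5 + W} = 1$)
$r = 1$
$U{\left(K,I \right)} = 1 + K$ ($U{\left(K,I \right)} = 1 K + 1 = K + 1 = 1 + K$)
$j{\left(g \right)} = 12 g$
$\left(-93 + j{\left(U{\left(3,5 \right)} \right)}\right)^{2} = \left(-93 + 12 \left(1 + 3\right)\right)^{2} = \left(-93 + 12 \cdot 4\right)^{2} = \left(-93 + 48\right)^{2} = \left(-45\right)^{2} = 2025$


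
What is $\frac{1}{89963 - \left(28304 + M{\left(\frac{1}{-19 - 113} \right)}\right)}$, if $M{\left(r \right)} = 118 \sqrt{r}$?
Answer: $\frac{2034747}{125460468754} + \frac{59 i \sqrt{33}}{125460468754} \approx 1.6218 \cdot 10^{-5} + 2.7015 \cdot 10^{-9} i$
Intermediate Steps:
$\frac{1}{89963 - \left(28304 + M{\left(\frac{1}{-19 - 113} \right)}\right)} = \frac{1}{89963 - \left(28304 + 118 \frac{i \sqrt{33}}{66}\right)} = \frac{1}{89963 - \left(28304 + \frac{59 i \sqrt{33}}{33}\right)} = \frac{1}{61659 - \frac{59 i \sqrt{33}}{33}}$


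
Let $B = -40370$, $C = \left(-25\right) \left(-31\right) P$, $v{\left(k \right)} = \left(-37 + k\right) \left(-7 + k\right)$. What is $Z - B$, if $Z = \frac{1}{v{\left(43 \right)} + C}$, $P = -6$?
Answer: $\frac{179000579}{4434} \approx 40370.0$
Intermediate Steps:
$C = -4650$ ($C = \left(-25\right) \left(-31\right) \left(-6\right) = 775 \left(-6\right) = -4650$)
$Z = - \frac{1}{4434}$ ($Z = \frac{1}{\left(259 + 43^{2} - 1892\right) - 4650} = \frac{1}{\left(259 + 1849 - 1892\right) - 4650} = \frac{1}{216 - 4650} = \frac{1}{-4434} = - \frac{1}{4434} \approx -0.00022553$)
$Z - B = - \frac{1}{4434} - -40370 = - \frac{1}{4434} + 40370 = \frac{179000579}{4434}$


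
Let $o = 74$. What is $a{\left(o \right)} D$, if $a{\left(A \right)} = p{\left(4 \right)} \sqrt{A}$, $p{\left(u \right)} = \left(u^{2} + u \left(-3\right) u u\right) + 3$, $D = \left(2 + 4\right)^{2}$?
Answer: $- 6228 \sqrt{74} \approx -53575.0$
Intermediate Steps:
$D = 36$ ($D = 6^{2} = 36$)
$p{\left(u \right)} = 3 + u^{2} - 3 u^{3}$ ($p{\left(u \right)} = \left(u^{2} + - 3 u u u\right) + 3 = \left(u^{2} + - 3 u^{2} u\right) + 3 = \left(u^{2} - 3 u^{3}\right) + 3 = 3 + u^{2} - 3 u^{3}$)
$a{\left(A \right)} = - 173 \sqrt{A}$ ($a{\left(A \right)} = \left(3 + 4^{2} - 3 \cdot 4^{3}\right) \sqrt{A} = \left(3 + 16 - 192\right) \sqrt{A} = - 173 \sqrt{A}$)
$a{\left(o \right)} D = - 173 \sqrt{74} \cdot 36 = - 6228 \sqrt{74}$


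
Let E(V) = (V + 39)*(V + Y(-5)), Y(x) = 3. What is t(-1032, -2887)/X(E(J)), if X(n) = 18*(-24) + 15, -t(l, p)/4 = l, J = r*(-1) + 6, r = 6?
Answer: -1376/139 ≈ -9.8993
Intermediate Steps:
J = 0 (J = 6*(-1) + 6 = -6 + 6 = 0)
t(l, p) = -4*l
E(V) = (3 + V)*(39 + V) (E(V) = (V + 39)*(V + 3) = (39 + V)*(3 + V) = (3 + V)*(39 + V))
X(n) = -417 (X(n) = -432 + 15 = -417)
t(-1032, -2887)/X(E(J)) = -4*(-1032)/(-417) = 4128*(-1/417) = -1376/139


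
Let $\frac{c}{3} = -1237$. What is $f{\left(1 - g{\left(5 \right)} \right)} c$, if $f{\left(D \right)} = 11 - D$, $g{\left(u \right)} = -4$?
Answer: $-22266$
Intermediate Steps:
$c = -3711$ ($c = 3 \left(-1237\right) = -3711$)
$f{\left(1 - g{\left(5 \right)} \right)} c = \left(11 - \left(1 - -4\right)\right) \left(-3711\right) = \left(11 - \left(1 + 4\right)\right) \left(-3711\right) = \left(11 - 5\right) \left(-3711\right) = 6 \left(-3711\right) = -22266$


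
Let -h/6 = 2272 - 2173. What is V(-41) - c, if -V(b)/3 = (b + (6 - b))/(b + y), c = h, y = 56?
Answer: 2964/5 ≈ 592.80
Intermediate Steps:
h = -594 (h = -6*(2272 - 2173) = -6*99 = -594)
c = -594
V(b) = -18/(56 + b) (V(b) = -3*(b + (6 - b))/(b + 56) = -18/(56 + b))
V(-41) - c = -18/(56 - 41) - 1*(-594) = -18/15 + 594 = -18*1/15 + 594 = -6/5 + 594 = 2964/5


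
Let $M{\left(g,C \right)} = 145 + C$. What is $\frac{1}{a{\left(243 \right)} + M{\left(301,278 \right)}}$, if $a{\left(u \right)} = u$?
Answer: $\frac{1}{666} \approx 0.0015015$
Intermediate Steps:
$\frac{1}{a{\left(243 \right)} + M{\left(301,278 \right)}} = \frac{1}{243 + \left(145 + 278\right)} = \frac{1}{243 + 423} = \frac{1}{666}$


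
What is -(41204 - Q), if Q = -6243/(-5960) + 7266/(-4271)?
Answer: -1048871054147/25455160 ≈ -41205.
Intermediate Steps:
Q = -16641507/25455160 (Q = -6243*(-1/5960) + 7266*(-1/4271) = 6243/5960 - 7266/4271 = -16641507/25455160 ≈ -0.65376)
-(41204 - Q) = -(41204 - 1*(-16641507/25455160)) = -(41204 + 16641507/25455160) = -1*1048871054147/25455160 = -1048871054147/25455160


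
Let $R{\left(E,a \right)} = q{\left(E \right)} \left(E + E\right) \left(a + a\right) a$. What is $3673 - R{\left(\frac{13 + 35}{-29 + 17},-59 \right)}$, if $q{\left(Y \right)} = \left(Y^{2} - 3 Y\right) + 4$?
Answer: $1785945$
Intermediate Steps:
$q{\left(Y \right)} = 4 + Y^{2} - 3 Y$
$R{\left(E,a \right)} = 4 E a^{2} \left(4 + E^{2} - 3 E\right)$ ($R{\left(E,a \right)} = \left(4 + E^{2} - 3 E\right) \left(E + E\right) \left(a + a\right) a = \left(4 + E^{2} - 3 E\right) 2 E 2 a a = \left(4 + E^{2} - 3 E\right) 4 E a a = 4 E a \left(4 + E^{2} - 3 E\right) a = 4 E a^{2} \left(4 + E^{2} - 3 E\right)$)
$3673 - R{\left(\frac{13 + 35}{-29 + 17},-59 \right)} = 3673 - 4 \frac{13 + 35}{-29 + 17} \left(-59\right)^{2} \left(4 + \left(\frac{13 + 35}{-29 + 17}\right)^{2} - 3 \frac{13 + 35}{-29 + 17}\right) = 3673 - 4 \frac{48}{-12} \cdot 3481 \left(4 + \left(\frac{48}{-12}\right)^{2} - 3 \frac{48}{-12}\right) = 3673 - 4 \cdot 48 \left(- \frac{1}{12}\right) 3481 \left(4 + \left(48 \left(- \frac{1}{12}\right)\right)^{2} - 3 \cdot 48 \left(- \frac{1}{12}\right)\right) = 3673 - 4 \left(-4\right) 3481 \left(4 + \left(-4\right)^{2} - -12\right) = 3673 - 4 \left(-4\right) 3481 \left(4 + 16 + 12\right) = 3673 - 4 \left(-4\right) 3481 \cdot 32 = 3673 - -1782272 = 3673 + 1782272 = 1785945$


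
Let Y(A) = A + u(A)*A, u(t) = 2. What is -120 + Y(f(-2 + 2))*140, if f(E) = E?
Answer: -120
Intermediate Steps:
Y(A) = 3*A (Y(A) = A + 2*A = 3*A)
-120 + Y(f(-2 + 2))*140 = -120 + (3*(-2 + 2))*140 = -120 + (3*0)*140 = -120 + 0*140 = -120 + 0 = -120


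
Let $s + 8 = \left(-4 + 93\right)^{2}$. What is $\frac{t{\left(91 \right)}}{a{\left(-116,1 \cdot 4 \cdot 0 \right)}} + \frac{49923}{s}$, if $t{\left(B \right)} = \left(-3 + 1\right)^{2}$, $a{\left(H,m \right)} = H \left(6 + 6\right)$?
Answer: $\frac{17365291}{2753724} \approx 6.3061$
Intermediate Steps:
$a{\left(H,m \right)} = 12 H$ ($a{\left(H,m \right)} = H 12 = 12 H$)
$t{\left(B \right)} = 4$ ($t{\left(B \right)} = \left(-2\right)^{2} = 4$)
$s = 7913$ ($s = -8 + \left(-4 + 93\right)^{2} = -8 + 89^{2} = -8 + 7921 = 7913$)
$\frac{t{\left(91 \right)}}{a{\left(-116,1 \cdot 4 \cdot 0 \right)}} + \frac{49923}{s} = \frac{4}{12 \left(-116\right)} + \frac{49923}{7913} = \frac{4}{-1392} + 49923 \cdot \frac{1}{7913} = 4 \left(- \frac{1}{1392}\right) + \frac{49923}{7913} = - \frac{1}{348} + \frac{49923}{7913} = \frac{17365291}{2753724}$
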